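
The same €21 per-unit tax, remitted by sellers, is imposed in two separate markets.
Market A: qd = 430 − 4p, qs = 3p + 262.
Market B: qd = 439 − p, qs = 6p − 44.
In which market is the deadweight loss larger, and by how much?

Market A: pre-tax p* = €24, q* = 334; post-tax q = 298; deadweight loss = €378.
Market B: pre-tax p* = €69, q* = 370; post-tax q = 352; deadweight loss = €189.
Difference: €378 vs €189 → market A is larger by €189.

Market A, by €189.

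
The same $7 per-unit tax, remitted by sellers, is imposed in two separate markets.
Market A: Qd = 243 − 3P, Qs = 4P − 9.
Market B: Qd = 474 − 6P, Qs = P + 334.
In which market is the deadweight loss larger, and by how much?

Market A, by $21.

Market A: pre-tax P* = $36, Q* = 135; post-tax Q = 123; deadweight loss = $42.
Market B: pre-tax P* = $20, Q* = 354; post-tax Q = 348; deadweight loss = $21.
Difference: $42 vs $21 → market A is larger by $21.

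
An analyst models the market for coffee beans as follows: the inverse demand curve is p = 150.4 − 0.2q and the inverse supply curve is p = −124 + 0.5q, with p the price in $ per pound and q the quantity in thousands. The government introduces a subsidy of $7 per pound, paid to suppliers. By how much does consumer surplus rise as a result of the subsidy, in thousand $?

Consumer surplus rises by $794 thousand.

Rewrite in direct form: qd = 752 − 5p and qs = 2p + 248.
Without the subsidy, 752 − 5p = 2p + 248 gives 7p = 504, so p* = $72 and q* = 392.
With a per-unit subsidy paid to suppliers, each receives p + 7 per unit sold, so supply becomes qs = 2(p + 7) + 248.
Solving gives q = 402 with consumers paying $70 and suppliers receiving $77 (the $7 wedge).
ΔCS is the trapezoid between Q = 402 and Q = 392 of height $2: ½ · (392 + 402) · 2 = $794.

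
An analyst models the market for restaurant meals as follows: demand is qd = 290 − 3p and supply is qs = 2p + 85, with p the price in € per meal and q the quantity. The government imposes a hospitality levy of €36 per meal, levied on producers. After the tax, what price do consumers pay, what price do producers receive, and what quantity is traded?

Before the tax: set 290 − 3p = 2p + 85 → p* = €41, q* = 167.
With the tax collected from producers, supply shifts: qs = 2(p − 36) + 85.
Solving gives q = 123.8 with consumers paying €55.4 and producers receiving €19.4 (the €36 wedge).
The less price-elastic side of the market bears the larger share of a per-unit tax.

Consumers pay €55.4; producers receive €19.4; quantity = 123.8.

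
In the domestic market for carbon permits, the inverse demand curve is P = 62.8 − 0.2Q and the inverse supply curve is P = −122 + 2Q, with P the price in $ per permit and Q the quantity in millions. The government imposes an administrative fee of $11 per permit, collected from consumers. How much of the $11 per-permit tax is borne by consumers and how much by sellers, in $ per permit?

Consumers bear $1 per permit; sellers bear $10 per permit.

Inverting to Q(P) form: Qd = 314 − 5P; Qs = 0.5P + 61.
Without the tax, 314 − 5P = 0.5P + 61 gives 5.5P = 253, so P* = $46 and Q* = 84.
With the tax collected from consumers, demand (in seller-price terms) shifts: Qd = 314 − 5(P + 11).
New equilibrium: consumers pay $47, sellers receive $36, Q = 79. (Wedge: Pb − Ps = 11.)
Burden on consumers: $1; on sellers: $10. (They sum to $11.)
The less price-elastic side of the market bears the larger share of a per-unit tax.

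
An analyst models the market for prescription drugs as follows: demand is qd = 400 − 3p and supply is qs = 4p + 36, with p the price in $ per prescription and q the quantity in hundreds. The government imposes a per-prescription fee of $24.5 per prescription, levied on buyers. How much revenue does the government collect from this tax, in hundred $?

Without the tax, 400 − 3p = 4p + 36 gives 7p = 364, so p* = $52 and q* = 244.
With the tax collected from buyers, demand (in seller-price terms) shifts: qd = 400 − 3(p + 24.5).
Solving gives q = 202 with buyers paying $66 and sellers receiving $41.5 (the $24.5 wedge).
Revenue = t · Q = 24.5 · 202 = $4949.

Tax revenue = $4949 hundred.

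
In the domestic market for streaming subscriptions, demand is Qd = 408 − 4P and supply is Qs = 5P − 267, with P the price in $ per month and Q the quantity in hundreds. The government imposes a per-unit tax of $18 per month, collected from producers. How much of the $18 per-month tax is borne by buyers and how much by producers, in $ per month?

Buyers bear $10 per month; producers bear $8 per month.

Without the tax, 408 − 4P = 5P − 267 gives 9P = 675, so P* = $75 and Q* = 108.
With the tax collected from producers, supply shifts: Qs = 5(P − 18) − 267.
Solving gives Q = 68 with buyers paying $85 and producers receiving $67 (the $18 wedge).
Burden on buyers: $10; on producers: $8. (They sum to $18.)
The less price-elastic side of the market bears the larger share of a per-unit tax.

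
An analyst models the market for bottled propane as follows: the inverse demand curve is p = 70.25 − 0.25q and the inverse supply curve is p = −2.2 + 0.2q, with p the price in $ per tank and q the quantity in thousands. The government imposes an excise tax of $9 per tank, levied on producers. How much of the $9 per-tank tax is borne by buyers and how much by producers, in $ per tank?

Buyers bear $5 per tank; producers bear $4 per tank.

Inverting to q(p) form: qd = 281 − 4p; qs = 5p + 11.
Before the tax: set 281 − 4p = 5p + 11 → p* = $30, q* = 161.
With the tax collected from producers, supply shifts: qs = 5(p − 9) + 11.
New equilibrium: buyers pay $35, producers receive $26, q = 141. (Wedge: pb − ps = 9.)
Burden on buyers: $5; on producers: $4. (They sum to $9.)
The less price-elastic side of the market bears the larger share of a per-unit tax.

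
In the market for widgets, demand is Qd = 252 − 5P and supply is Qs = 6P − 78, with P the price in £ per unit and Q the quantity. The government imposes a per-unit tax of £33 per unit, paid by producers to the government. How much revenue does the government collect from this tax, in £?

Tax revenue = £396.

Without the tax, 252 − 5P = 6P − 78 gives 11P = 330, so P* = £30 and Q* = 102.
With the tax collected from producers, supply shifts: Qs = 6(P − 33) − 78.
New equilibrium: buyers pay £48, producers receive £15, Q = 12. (Wedge: Pb − Ps = 33.)
Revenue = t · Q = 33 · 12 = £396.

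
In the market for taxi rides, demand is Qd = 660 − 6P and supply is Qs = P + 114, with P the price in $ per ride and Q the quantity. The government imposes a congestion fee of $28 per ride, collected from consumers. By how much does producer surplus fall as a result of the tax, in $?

Producer surplus falls by $4320.

Before the tax: set 660 − 6P = P + 114 → P* = $78, Q* = 192.
With the tax collected from consumers, demand (in seller-price terms) shifts: Qd = 660 − 6(P + 28).
Solving gives Q = 168 with consumers paying $82 and suppliers receiving $54 (the $28 wedge).
ΔPS is the trapezoid between Q = 168 and Q = 192 of height $24: ½ · (192 + 168) · 24 = $4320.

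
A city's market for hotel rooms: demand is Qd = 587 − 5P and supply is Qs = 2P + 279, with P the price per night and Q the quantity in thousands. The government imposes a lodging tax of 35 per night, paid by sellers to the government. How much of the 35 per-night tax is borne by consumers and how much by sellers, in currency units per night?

Consumers bear 10 per night; sellers bear 25 per night.

Without the tax, 587 − 5P = 2P + 279 gives 7P = 308, so P* = 44 and Q* = 367.
With the tax collected from sellers, supply shifts: Qs = 2(P − 35) + 279.
Solving gives Q = 317 with consumers paying 54 and sellers receiving 19 (the 35 wedge).
Burden on consumers: 10; on sellers: 25. (They sum to 35.)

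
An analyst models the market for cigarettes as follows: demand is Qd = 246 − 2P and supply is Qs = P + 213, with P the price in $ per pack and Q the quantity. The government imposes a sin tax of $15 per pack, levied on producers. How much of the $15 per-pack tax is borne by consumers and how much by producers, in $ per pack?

Consumers bear $5 per pack; producers bear $10 per pack.

Before the tax: set 246 − 2P = P + 213 → P* = $11, Q* = 224.
With the tax collected from producers, supply shifts: Qs = (P − 15) + 213.
New equilibrium: consumers pay $16, producers receive $1, Q = 214. (Wedge: Pb − Ps = 15.)
Burden on consumers: $5; on producers: $10. (They sum to $15.)
The less price-elastic side of the market bears the larger share of a per-unit tax.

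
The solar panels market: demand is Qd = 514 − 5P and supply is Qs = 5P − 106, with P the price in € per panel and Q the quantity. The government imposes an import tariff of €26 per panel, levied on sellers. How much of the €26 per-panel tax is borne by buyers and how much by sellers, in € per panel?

Without the tax, 514 − 5P = 5P − 106 gives 10P = 620, so P* = €62 and Q* = 204.
With the tax collected from sellers, supply shifts: Qs = 5(P − 26) − 106.
Solving gives Q = 139 with buyers paying €75 and sellers receiving €49 (the €26 wedge).
Burden on buyers: €13; on sellers: €13. (They sum to €26.)
The less price-elastic side of the market bears the larger share of a per-unit tax.

Buyers bear €13 per panel; sellers bear €13 per panel.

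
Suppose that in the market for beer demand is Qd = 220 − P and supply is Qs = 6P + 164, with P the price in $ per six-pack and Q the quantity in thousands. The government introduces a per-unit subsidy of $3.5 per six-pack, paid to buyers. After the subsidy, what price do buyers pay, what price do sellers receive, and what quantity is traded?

Without the subsidy, 220 − P = 6P + 164 gives 7P = 56, so P* = $8 and Q* = 212.
With a per-unit subsidy paid to buyers, each effectively pays P − 3.5, so demand becomes Qd = 220 − (P − 3.5).
Solving gives Q = 215 with buyers paying $5 and sellers receiving $8.5 (the $3.5 wedge).

Buyers pay $5; sellers receive $8.5; quantity = 215.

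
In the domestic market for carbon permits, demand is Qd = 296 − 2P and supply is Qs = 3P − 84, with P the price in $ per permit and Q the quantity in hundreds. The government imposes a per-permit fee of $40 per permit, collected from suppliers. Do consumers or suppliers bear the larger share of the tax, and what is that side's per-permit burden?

Consumers bear the larger share: $24 per permit.

Without the tax, 296 − 2P = 3P − 84 gives 5P = 380, so P* = $76 and Q* = 144.
With the tax collected from suppliers, supply shifts: Qs = 3(P − 40) − 84.
New equilibrium: consumers pay $100, suppliers receive $60, Q = 96. (Wedge: Pb − Ps = 40.)
Per-permit burden: consumers $24, suppliers $16.
Consumers take the larger share because demand is less price-elastic here (demand slope 2 vs supply slope 3).
The less price-elastic side of the market bears the larger share of a per-unit tax.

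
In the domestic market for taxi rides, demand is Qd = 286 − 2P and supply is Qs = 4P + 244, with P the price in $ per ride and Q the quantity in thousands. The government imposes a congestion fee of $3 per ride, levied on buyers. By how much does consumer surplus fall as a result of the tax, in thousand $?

Without the tax, 286 − 2P = 4P + 244 gives 6P = 42, so P* = $7 and Q* = 272.
With the tax collected from buyers, demand (in seller-price terms) shifts: Qd = 286 − 2(P + 3).
New equilibrium: buyers pay $9, sellers receive $6, Q = 268. (Wedge: Pb − Ps = 3.)
ΔCS is the trapezoid between Q = 268 and Q = 272 of height $2: ½ · (272 + 268) · 2 = $540.

Consumer surplus falls by $540 thousand.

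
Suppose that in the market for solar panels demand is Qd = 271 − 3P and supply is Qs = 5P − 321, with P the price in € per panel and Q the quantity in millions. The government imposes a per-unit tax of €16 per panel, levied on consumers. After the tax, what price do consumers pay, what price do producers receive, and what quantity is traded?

Before the tax: set 271 − 3P = 5P − 321 → P* = €74, Q* = 49.
With the tax collected from consumers, demand (in seller-price terms) shifts: Qd = 271 − 3(P + 16).
Solving gives Q = 19 with consumers paying €84 and producers receiving €68 (the €16 wedge).
The less price-elastic side of the market bears the larger share of a per-unit tax.

Consumers pay €84; producers receive €68; quantity = 19.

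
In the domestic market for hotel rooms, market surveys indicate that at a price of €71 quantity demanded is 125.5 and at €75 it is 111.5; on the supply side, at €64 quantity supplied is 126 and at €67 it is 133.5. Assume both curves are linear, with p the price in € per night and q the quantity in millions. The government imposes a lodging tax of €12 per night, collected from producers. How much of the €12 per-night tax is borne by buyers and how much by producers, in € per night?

Demand slope: (111.5 − 125.5)/(75 − 71) = -3.5, so qd = 374 − 3.5p.
Supply slope: (133.5 − 126)/(67 − 64) = 2.5, so qs = 2.5p − 34.
Without the tax, 374 − 3.5p = 2.5p − 34 gives 6p = 408, so p* = €68 and q* = 136.
With the tax collected from producers, supply shifts: qs = 2.5(p − 12) − 34.
New equilibrium: buyers pay €73, producers receive €61, q = 118.5. (Wedge: pb − ps = 12.)
Burden on buyers: €5; on producers: €7. (They sum to €12.)
The less price-elastic side of the market bears the larger share of a per-unit tax.

Buyers bear €5 per night; producers bear €7 per night.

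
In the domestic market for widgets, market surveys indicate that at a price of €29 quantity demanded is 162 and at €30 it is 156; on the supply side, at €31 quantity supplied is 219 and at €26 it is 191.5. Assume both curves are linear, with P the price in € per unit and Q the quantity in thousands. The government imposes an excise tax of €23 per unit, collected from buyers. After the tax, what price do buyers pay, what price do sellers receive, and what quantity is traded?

Buyers pay €36; sellers receive €13; quantity = 120.

Demand slope: (156 − 162)/(30 − 29) = -6, so Qd = 336 − 6P.
Supply slope: (191.5 − 219)/(26 − 31) = 5.5, so Qs = 5.5P + 48.5.
Before the tax: set 336 − 6P = 5.5P + 48.5 → P* = €25, Q* = 186.
With the tax collected from buyers, demand (in seller-price terms) shifts: Qd = 336 − 6(P + 23).
New equilibrium: buyers pay €36, sellers receive €13, Q = 120. (Wedge: Pb − Ps = 23.)
The less price-elastic side of the market bears the larger share of a per-unit tax.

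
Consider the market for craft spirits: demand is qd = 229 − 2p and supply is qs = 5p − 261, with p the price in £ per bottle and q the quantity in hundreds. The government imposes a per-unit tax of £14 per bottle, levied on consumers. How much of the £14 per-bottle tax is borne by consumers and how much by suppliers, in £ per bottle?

Consumers bear £10 per bottle; suppliers bear £4 per bottle.

Before the tax: set 229 − 2p = 5p − 261 → p* = £70, q* = 89.
With the tax collected from consumers, demand (in seller-price terms) shifts: qd = 229 − 2(p + 14).
New equilibrium: consumers pay £80, suppliers receive £66, q = 69. (Wedge: pb − ps = 14.)
Burden on consumers: £10; on suppliers: £4. (They sum to £14.)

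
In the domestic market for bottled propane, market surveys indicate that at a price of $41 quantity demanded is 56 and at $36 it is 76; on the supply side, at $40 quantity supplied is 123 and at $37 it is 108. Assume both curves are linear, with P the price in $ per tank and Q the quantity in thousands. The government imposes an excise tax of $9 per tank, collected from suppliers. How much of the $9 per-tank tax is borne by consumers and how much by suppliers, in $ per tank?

Consumers bear $5 per tank; suppliers bear $4 per tank.

Demand slope: (76 − 56)/(36 − 41) = -4, so Qd = 220 − 4P.
Supply slope: (108 − 123)/(37 − 40) = 5, so Qs = 5P − 77.
Without the tax, 220 − 4P = 5P − 77 gives 9P = 297, so P* = $33 and Q* = 88.
With the tax collected from suppliers, supply shifts: Qs = 5(P − 9) − 77.
Solving gives Q = 68 with consumers paying $38 and suppliers receiving $29 (the $9 wedge).
Burden on consumers: $5; on suppliers: $4. (They sum to $9.)
The less price-elastic side of the market bears the larger share of a per-unit tax.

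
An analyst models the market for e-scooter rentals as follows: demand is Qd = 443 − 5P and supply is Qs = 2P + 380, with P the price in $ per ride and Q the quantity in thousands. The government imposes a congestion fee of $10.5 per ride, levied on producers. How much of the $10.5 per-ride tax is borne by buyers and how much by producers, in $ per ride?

Without the tax, 443 − 5P = 2P + 380 gives 7P = 63, so P* = $9 and Q* = 398.
With the tax collected from producers, supply shifts: Qs = 2(P − 10.5) + 380.
Solving gives Q = 383 with buyers paying $12 and producers receiving $1.5 (the $10.5 wedge).
Burden on buyers: $3; on producers: $7.5. (They sum to $10.5.)
The less price-elastic side of the market bears the larger share of a per-unit tax.

Buyers bear $3 per ride; producers bear $7.5 per ride.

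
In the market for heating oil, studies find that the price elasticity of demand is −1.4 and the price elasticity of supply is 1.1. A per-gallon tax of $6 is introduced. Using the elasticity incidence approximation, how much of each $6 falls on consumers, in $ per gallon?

Incidence ratio: consumers' share ≈ εs / (εs + |εd|) = 1.1 / (1.1 + 1.4) = 0.44.
So consumers bear ≈ 0.44 × $6 = $2.64; suppliers bear $3.36.

Consumers bear ≈ $2.64 per gallon.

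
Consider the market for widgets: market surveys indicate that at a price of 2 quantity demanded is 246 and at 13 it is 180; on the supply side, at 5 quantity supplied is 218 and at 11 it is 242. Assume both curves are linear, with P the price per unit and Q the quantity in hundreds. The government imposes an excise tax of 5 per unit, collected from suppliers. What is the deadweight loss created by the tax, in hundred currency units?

Demand slope: (180 − 246)/(13 − 2) = -6, so Qd = 258 − 6P.
Supply slope: (242 − 218)/(11 − 5) = 4, so Qs = 4P + 198.
Without the tax, 258 − 6P = 4P + 198 gives 10P = 60, so P* = 6 and Q* = 222.
With the tax collected from suppliers, supply shifts: Qs = 4(P − 5) + 198.
New equilibrium: buyers pay 8, suppliers receive 3, Q = 210. (Wedge: Pb − Ps = 5.)
Quantity falls by |ΔQ| = |222 − 210| = 12.
DWL = ½ · t · |ΔQ| = ½ · 5 · 12 = 30.

Deadweight loss = 30 hundred.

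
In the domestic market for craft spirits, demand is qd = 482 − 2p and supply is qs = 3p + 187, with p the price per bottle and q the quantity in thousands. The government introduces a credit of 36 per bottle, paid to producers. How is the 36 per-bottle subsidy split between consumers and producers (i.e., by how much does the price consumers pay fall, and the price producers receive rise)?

Before the subsidy: set 482 − 2p = 3p + 187 → p* = 59, q* = 364.
With a per-unit subsidy paid to producers, each receives p + 36 per unit sold, so supply becomes qs = 3(p + 36) + 187.
Solving gives q = 407.2 with consumers paying 37.4 and producers receiving 73.4 (the 36 wedge).
Gain to consumers: 21.6; to producers: 14.4. (They sum to 36.)

Consumers gain 21.6 per bottle; producers gain 14.4 per bottle.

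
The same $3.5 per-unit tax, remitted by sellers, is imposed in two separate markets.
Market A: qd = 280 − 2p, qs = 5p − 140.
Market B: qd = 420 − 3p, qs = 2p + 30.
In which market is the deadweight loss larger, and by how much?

Market A: pre-tax p* = $60, q* = 160; post-tax q = 155; deadweight loss = $8.75.
Market B: pre-tax p* = $78, q* = 186; post-tax q = 181.8; deadweight loss = $7.35.
Difference: $8.75 vs $7.35 → market A is larger by $1.4.

Market A, by $1.4.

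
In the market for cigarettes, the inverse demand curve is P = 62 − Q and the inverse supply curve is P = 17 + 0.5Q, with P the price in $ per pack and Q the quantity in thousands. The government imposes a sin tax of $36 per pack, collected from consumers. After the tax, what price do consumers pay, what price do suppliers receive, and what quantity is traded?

Consumers pay $56; suppliers receive $20; quantity = 6.

Rewrite in direct form: Qd = 62 − P and Qs = 2P − 34.
Before the tax: set 62 − P = 2P − 34 → P* = $32, Q* = 30.
With the tax collected from consumers, demand (in seller-price terms) shifts: Qd = 62 − (P + 36).
Solving gives Q = 6 with consumers paying $56 and suppliers receiving $20 (the $36 wedge).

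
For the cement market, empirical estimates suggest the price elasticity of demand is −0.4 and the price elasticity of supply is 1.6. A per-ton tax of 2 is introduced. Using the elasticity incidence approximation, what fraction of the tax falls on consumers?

Incidence ratio: consumers' share ≈ εs / (εs + |εd|) = 1.6 / (1.6 + 0.4) = 0.8.
Supply is the more elastic side, so consumers bear the larger share.

Consumers' share ≈ 0.8.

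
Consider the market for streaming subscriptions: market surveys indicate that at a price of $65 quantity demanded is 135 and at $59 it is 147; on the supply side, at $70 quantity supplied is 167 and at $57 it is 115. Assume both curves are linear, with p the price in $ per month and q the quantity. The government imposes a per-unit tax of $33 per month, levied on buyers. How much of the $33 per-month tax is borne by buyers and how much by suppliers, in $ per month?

Buyers bear $22 per month; suppliers bear $11 per month.

Demand slope: (147 − 135)/(59 − 65) = -2, so qd = 265 − 2p.
Supply slope: (115 − 167)/(57 − 70) = 4, so qs = 4p − 113.
Before the tax: set 265 − 2p = 4p − 113 → p* = $63, q* = 139.
With the tax collected from buyers, demand (in seller-price terms) shifts: qd = 265 − 2(p + 33).
New equilibrium: buyers pay $85, suppliers receive $52, q = 95. (Wedge: pb − ps = 33.)
Burden on buyers: $22; on suppliers: $11. (They sum to $33.)
The less price-elastic side of the market bears the larger share of a per-unit tax.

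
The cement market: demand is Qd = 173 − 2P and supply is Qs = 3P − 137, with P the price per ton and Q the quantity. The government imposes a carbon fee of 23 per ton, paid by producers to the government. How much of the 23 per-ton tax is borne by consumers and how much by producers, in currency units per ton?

Before the tax: set 173 − 2P = 3P − 137 → P* = 62, Q* = 49.
With the tax collected from producers, supply shifts: Qs = 3(P − 23) − 137.
Solving gives Q = 21.4 with consumers paying 75.8 and producers receiving 52.8 (the 23 wedge).
Burden on consumers: 13.8; on producers: 9.2. (They sum to 23.)
The less price-elastic side of the market bears the larger share of a per-unit tax.

Consumers bear 13.8 per ton; producers bear 9.2 per ton.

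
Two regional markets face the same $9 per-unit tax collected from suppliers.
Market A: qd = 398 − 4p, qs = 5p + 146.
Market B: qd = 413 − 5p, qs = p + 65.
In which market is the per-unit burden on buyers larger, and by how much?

Market A: pre-tax p* = $28, q* = 286; post-tax q = 266; per-unit burden on buyers = $5.
Market B: pre-tax p* = $58, q* = 123; post-tax q = 115.5; per-unit burden on buyers = $1.5.
Difference: $5 vs $1.5 → market A is larger by $3.5.

Market A, by $3.5.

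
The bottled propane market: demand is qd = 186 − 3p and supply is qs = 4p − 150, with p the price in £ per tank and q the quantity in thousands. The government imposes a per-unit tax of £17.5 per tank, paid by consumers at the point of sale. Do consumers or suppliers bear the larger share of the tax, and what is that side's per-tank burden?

Consumers bear the larger share: £10 per tank.

Without the tax, 186 − 3p = 4p − 150 gives 7p = 336, so p* = £48 and q* = 42.
With the tax collected from consumers, demand (in seller-price terms) shifts: qd = 186 − 3(p + 17.5).
New equilibrium: consumers pay £58, suppliers receive £40.5, q = 12. (Wedge: pb − ps = 17.5.)
Per-tank burden: consumers £10, suppliers £7.5.
Consumers take the larger share because demand is less price-elastic here (demand slope 3 vs supply slope 4).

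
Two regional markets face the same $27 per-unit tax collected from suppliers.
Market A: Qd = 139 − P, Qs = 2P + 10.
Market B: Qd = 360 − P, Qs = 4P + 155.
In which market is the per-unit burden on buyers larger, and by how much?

Market A: pre-tax P* = $43, Q* = 96; post-tax Q = 78; per-unit burden on buyers = $18.
Market B: pre-tax P* = $41, Q* = 319; post-tax Q = 297.4; per-unit burden on buyers = $21.6.
Difference: $18 vs $21.6 → market B is larger by $3.6.

Market B, by $3.6.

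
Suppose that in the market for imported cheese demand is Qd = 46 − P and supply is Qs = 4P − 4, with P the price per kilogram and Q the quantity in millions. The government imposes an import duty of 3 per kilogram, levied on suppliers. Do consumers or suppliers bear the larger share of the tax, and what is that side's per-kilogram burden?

Consumers bear the larger share: 2.4 per kilogram.

Without the tax, 46 − P = 4P − 4 gives 5P = 50, so P* = 10 and Q* = 36.
With the tax collected from suppliers, supply shifts: Qs = 4(P − 3) − 4.
New equilibrium: consumers pay 12.4, suppliers receive 9.4, Q = 33.6. (Wedge: Pb − Ps = 3.)
Per-kilogram burden: consumers 2.4, suppliers 0.6.
Consumers take the larger share because demand is less price-elastic here (demand slope 1 vs supply slope 4).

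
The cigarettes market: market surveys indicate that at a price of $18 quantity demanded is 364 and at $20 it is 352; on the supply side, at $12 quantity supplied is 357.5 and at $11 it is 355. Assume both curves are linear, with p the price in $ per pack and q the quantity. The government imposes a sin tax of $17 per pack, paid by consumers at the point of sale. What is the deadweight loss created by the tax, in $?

Demand slope: (352 − 364)/(20 − 18) = -6, so qd = 472 − 6p.
Supply slope: (355 − 357.5)/(11 − 12) = 2.5, so qs = 2.5p + 327.5.
Before the tax: set 472 − 6p = 2.5p + 327.5 → p* = $17, q* = 370.
With the tax collected from consumers, demand (in seller-price terms) shifts: qd = 472 − 6(p + 17).
New equilibrium: consumers pay $22, producers receive $5, q = 340. (Wedge: pb − ps = 17.)
Quantity falls by |ΔQ| = |370 − 340| = 30.
DWL = ½ · t · |ΔQ| = ½ · 17 · 30 = $255.

Deadweight loss = $255.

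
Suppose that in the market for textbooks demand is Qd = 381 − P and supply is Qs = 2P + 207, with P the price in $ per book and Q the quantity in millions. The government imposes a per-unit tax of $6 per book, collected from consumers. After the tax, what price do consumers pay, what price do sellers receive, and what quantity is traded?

Without the tax, 381 − P = 2P + 207 gives 3P = 174, so P* = $58 and Q* = 323.
With the tax collected from consumers, demand (in seller-price terms) shifts: Qd = 381 − (P + 6).
Solving gives Q = 319 with consumers paying $62 and sellers receiving $56 (the $6 wedge).

Consumers pay $62; sellers receive $56; quantity = 319.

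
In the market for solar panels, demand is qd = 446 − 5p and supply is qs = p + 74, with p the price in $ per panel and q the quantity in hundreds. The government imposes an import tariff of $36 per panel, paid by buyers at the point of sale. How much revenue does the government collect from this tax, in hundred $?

Tax revenue = $3816 hundred.

Before the tax: set 446 − 5p = p + 74 → p* = $62, q* = 136.
With the tax collected from buyers, demand (in seller-price terms) shifts: qd = 446 − 5(p + 36).
Solving gives q = 106 with buyers paying $68 and producers receiving $32 (the $36 wedge).
Revenue = t · Q = 36 · 106 = $3816.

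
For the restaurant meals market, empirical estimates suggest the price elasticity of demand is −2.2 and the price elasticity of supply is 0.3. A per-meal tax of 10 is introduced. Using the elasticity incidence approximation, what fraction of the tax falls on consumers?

Incidence ratio: consumers' share ≈ εs / (εs + |εd|) = 0.3 / (0.3 + 2.2) = 0.12.
Supply is the less elastic side, so consumers bear the smaller share.

Consumers' share ≈ 0.12.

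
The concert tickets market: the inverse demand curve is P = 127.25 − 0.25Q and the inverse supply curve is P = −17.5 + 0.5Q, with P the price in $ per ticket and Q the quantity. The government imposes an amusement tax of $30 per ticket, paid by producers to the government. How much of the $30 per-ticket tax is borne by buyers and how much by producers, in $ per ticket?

Buyers bear $10 per ticket; producers bear $20 per ticket.

Inverting to Q(P) form: Qd = 509 − 4P; Qs = 2P + 35.
Without the tax, 509 − 4P = 2P + 35 gives 6P = 474, so P* = $79 and Q* = 193.
With the tax collected from producers, supply shifts: Qs = 2(P − 30) + 35.
New equilibrium: buyers pay $89, producers receive $59, Q = 153. (Wedge: Pb − Ps = 30.)
Burden on buyers: $10; on producers: $20. (They sum to $30.)
The less price-elastic side of the market bears the larger share of a per-unit tax.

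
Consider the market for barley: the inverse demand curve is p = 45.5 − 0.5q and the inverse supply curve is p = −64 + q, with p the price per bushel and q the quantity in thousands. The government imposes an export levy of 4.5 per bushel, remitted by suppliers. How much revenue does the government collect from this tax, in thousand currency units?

Tax revenue = 315 thousand.

Rewrite in direct form: qd = 91 − 2p and qs = p + 64.
Before the tax: set 91 − 2p = p + 64 → p* = 9, q* = 73.
With the tax collected from suppliers, supply shifts: qs = (p − 4.5) + 64.
New equilibrium: consumers pay 10.5, suppliers receive 6, q = 70. (Wedge: pb − ps = 4.5.)
Revenue = t · Q = 4.5 · 70 = 315.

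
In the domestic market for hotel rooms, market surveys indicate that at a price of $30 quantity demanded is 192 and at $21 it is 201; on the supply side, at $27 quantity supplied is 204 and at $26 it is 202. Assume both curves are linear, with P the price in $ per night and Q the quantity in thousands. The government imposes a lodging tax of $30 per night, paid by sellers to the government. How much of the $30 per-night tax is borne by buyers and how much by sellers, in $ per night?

Demand slope: (201 − 192)/(21 − 30) = -1, so Qd = 222 − P.
Supply slope: (202 − 204)/(26 − 27) = 2, so Qs = 2P + 150.
Before the tax: set 222 − P = 2P + 150 → P* = $24, Q* = 198.
With the tax collected from sellers, supply shifts: Qs = 2(P − 30) + 150.
Solving gives Q = 178 with buyers paying $44 and sellers receiving $14 (the $30 wedge).
Burden on buyers: $20; on sellers: $10. (They sum to $30.)
The less price-elastic side of the market bears the larger share of a per-unit tax.

Buyers bear $20 per night; sellers bear $10 per night.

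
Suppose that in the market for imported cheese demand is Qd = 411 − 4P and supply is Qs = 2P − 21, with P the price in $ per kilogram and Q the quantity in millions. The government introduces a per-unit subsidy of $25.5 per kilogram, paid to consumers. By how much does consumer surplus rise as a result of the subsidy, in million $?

Without the subsidy, 411 − 4P = 2P − 21 gives 6P = 432, so P* = $72 and Q* = 123.
With a per-unit subsidy paid to consumers, each effectively pays P − 25.5, so demand becomes Qd = 411 − 4(P − 25.5).
Solving gives Q = 157 with consumers paying $63.5 and producers receiving $89 (the $25.5 wedge).
ΔCS is the trapezoid between Q = 157 and Q = 123 of height $8.5: ½ · (123 + 157) · 8.5 = $1190.

Consumer surplus rises by $1190 million.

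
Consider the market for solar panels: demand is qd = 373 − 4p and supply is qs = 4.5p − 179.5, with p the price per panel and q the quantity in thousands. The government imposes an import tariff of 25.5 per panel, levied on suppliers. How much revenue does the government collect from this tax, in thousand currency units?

Without the tax, 373 − 4p = 4.5p − 179.5 gives 8.5p = 552.5, so p* = 65 and q* = 113.
With the tax collected from suppliers, supply shifts: qs = 4.5(p − 25.5) − 179.5.
New equilibrium: consumers pay 78.5, suppliers receive 53, q = 59. (Wedge: pb − ps = 25.5.)
Revenue = t · Q = 25.5 · 59 = 1504.5.

Tax revenue = 1504.5 thousand.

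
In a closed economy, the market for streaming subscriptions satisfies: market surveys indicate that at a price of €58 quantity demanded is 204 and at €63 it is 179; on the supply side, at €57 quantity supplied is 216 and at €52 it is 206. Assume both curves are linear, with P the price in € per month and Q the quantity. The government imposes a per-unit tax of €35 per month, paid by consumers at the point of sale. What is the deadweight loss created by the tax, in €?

Demand slope: (179 − 204)/(63 − 58) = -5, so Qd = 494 − 5P.
Supply slope: (206 − 216)/(52 − 57) = 2, so Qs = 2P + 102.
Without the tax, 494 − 5P = 2P + 102 gives 7P = 392, so P* = €56 and Q* = 214.
With the tax collected from consumers, demand (in seller-price terms) shifts: Qd = 494 − 5(P + 35).
Solving gives Q = 164 with consumers paying €66 and producers receiving €31 (the €35 wedge).
Quantity falls by |ΔQ| = |214 − 164| = 50.
DWL = ½ · t · |ΔQ| = ½ · 35 · 50 = €875.

Deadweight loss = €875.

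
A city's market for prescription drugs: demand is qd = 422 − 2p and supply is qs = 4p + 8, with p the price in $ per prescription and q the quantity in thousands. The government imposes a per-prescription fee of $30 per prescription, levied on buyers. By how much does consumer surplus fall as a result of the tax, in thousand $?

Without the tax, 422 − 2p = 4p + 8 gives 6p = 414, so p* = $69 and q* = 284.
With the tax collected from buyers, demand (in seller-price terms) shifts: qd = 422 − 2(p + 30).
Solving gives q = 244 with buyers paying $89 and sellers receiving $59 (the $30 wedge).
ΔCS is the trapezoid between Q = 244 and Q = 284 of height $20: ½ · (284 + 244) · 20 = $5280.

Consumer surplus falls by $5280 thousand.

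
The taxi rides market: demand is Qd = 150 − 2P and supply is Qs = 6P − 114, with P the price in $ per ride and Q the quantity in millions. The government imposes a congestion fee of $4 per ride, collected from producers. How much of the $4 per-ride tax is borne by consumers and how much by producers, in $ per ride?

Consumers bear $3 per ride; producers bear $1 per ride.

Without the tax, 150 − 2P = 6P − 114 gives 8P = 264, so P* = $33 and Q* = 84.
With the tax collected from producers, supply shifts: Qs = 6(P − 4) − 114.
Solving gives Q = 78 with consumers paying $36 and producers receiving $32 (the $4 wedge).
Burden on consumers: $3; on producers: $1. (They sum to $4.)
The less price-elastic side of the market bears the larger share of a per-unit tax.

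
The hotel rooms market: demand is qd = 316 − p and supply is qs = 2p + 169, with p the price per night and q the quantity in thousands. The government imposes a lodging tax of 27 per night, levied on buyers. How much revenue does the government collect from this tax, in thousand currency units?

Tax revenue = 6723 thousand.

Without the tax, 316 − p = 2p + 169 gives 3p = 147, so p* = 49 and q* = 267.
With the tax collected from buyers, demand (in seller-price terms) shifts: qd = 316 − (p + 27).
Solving gives q = 249 with buyers paying 67 and sellers receiving 40 (the 27 wedge).
Revenue = t · Q = 27 · 249 = 6723.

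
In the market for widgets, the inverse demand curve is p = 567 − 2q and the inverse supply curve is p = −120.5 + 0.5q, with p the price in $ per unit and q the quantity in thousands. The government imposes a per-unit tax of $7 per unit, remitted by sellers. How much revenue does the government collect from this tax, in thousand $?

Tax revenue = $1905.4 thousand.

Inverting to q(p) form: qd = 283.5 − 0.5p; qs = 2p + 241.
Before the tax: set 283.5 − 0.5p = 2p + 241 → p* = $17, q* = 275.
With the tax collected from sellers, supply shifts: qs = 2(p − 7) + 241.
Solving gives q = 272.2 with buyers paying $22.6 and sellers receiving $15.6 (the $7 wedge).
Revenue = t · Q = 7 · 272.2 = $1905.4.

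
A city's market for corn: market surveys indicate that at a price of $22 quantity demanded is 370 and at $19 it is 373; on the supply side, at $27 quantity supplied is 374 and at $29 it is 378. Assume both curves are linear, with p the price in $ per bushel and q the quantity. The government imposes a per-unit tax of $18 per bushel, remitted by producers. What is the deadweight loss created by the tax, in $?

Demand slope: (373 − 370)/(19 − 22) = -1, so qd = 392 − p.
Supply slope: (378 − 374)/(29 − 27) = 2, so qs = 2p + 320.
Without the tax, 392 − p = 2p + 320 gives 3p = 72, so p* = $24 and q* = 368.
With the tax collected from producers, supply shifts: qs = 2(p − 18) + 320.
Solving gives q = 356 with consumers paying $36 and producers receiving $18 (the $18 wedge).
Quantity falls by |ΔQ| = |368 − 356| = 12.
DWL = ½ · t · |ΔQ| = ½ · 18 · 12 = $108.

Deadweight loss = $108.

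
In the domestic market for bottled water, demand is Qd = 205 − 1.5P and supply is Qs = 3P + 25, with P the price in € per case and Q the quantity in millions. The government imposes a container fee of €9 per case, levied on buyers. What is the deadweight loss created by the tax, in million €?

Before the tax: set 205 − 1.5P = 3P + 25 → P* = €40, Q* = 145.
With the tax collected from buyers, demand (in seller-price terms) shifts: Qd = 205 − 1.5(P + 9).
Solving gives Q = 136 with buyers paying €46 and producers receiving €37 (the €9 wedge).
Quantity falls by |ΔQ| = |145 − 136| = 9.
DWL = ½ · t · |ΔQ| = ½ · 9 · 9 = €40.5.

Deadweight loss = €40.5 million.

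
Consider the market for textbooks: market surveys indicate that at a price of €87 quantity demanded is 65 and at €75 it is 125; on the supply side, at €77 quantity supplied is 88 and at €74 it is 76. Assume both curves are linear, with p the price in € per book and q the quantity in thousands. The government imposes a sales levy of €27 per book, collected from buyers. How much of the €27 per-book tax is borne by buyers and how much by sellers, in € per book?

Buyers bear €12 per book; sellers bear €15 per book.

Demand slope: (125 − 65)/(75 − 87) = -5, so qd = 500 − 5p.
Supply slope: (76 − 88)/(74 − 77) = 4, so qs = 4p − 220.
Before the tax: set 500 − 5p = 4p − 220 → p* = €80, q* = 100.
With the tax collected from buyers, demand (in seller-price terms) shifts: qd = 500 − 5(p + 27).
Solving gives q = 40 with buyers paying €92 and sellers receiving €65 (the €27 wedge).
Burden on buyers: €12; on sellers: €15. (They sum to €27.)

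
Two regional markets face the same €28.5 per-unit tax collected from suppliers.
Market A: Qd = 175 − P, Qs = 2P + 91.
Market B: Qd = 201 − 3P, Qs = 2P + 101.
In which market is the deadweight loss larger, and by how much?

Market B, by €216.6.

Market A: pre-tax P* = €28, Q* = 147; post-tax Q = 128; deadweight loss = €270.75.
Market B: pre-tax P* = €20, Q* = 141; post-tax Q = 106.8; deadweight loss = €487.35.
Difference: €270.75 vs €487.35 → market B is larger by €216.6.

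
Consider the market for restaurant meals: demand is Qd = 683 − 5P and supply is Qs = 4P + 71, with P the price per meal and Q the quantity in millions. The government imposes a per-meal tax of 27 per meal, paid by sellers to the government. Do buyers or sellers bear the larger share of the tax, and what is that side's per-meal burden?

Sellers bear the larger share: 15 per meal.

Before the tax: set 683 − 5P = 4P + 71 → P* = 68, Q* = 343.
With the tax collected from sellers, supply shifts: Qs = 4(P − 27) + 71.
Solving gives Q = 283 with buyers paying 80 and sellers receiving 53 (the 27 wedge).
Per-meal burden: buyers 12, sellers 15.
Sellers take the larger share because supply is less price-elastic here (demand slope 5 vs supply slope 4).
The less price-elastic side of the market bears the larger share of a per-unit tax.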